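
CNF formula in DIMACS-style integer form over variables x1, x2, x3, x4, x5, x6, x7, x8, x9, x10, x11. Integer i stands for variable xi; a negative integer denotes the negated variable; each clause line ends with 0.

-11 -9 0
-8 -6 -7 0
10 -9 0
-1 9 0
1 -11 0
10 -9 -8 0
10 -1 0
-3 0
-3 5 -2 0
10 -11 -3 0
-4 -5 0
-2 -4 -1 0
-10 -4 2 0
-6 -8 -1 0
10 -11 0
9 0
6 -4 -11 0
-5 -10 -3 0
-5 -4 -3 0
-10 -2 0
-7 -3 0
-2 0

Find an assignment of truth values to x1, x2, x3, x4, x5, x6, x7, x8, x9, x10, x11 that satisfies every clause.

(¬x3) is a unit clause, so x3 = False.
The clause (x9) is unit: x9 must be True.
The clause (¬x11) is unit: x11 must be False.
(x10) is a unit clause, so x10 = True.
(¬x2) is a unit clause, so x2 = False.
Unit propagation: (¬x4) forces x4 = False.
x1 occurs only negated in the remaining clauses — set x1 = False.
x8 occurs only negated in the remaining clauses — set x8 = False.
x5, x6, x7 are now unconstrained; take x5 = False, x6 = True, x7 = True.
Check each clause:
  1. (¬x11 ∨ ¬x9) — ¬x11 is true.
  2. (¬x6 ∨ ¬x8 ∨ ¬x7) — ¬x8 is true.
  3. (x10 ∨ ¬x9) — x10 is true.
  4. (x9 ∨ ¬x1) — x9 is true.
  5. (x1 ∨ ¬x11) — ¬x11 is true.
  6. (x10 ∨ ¬x8 ∨ ¬x9) — ¬x8 is true.
  7. (¬x1 ∨ x10) — x10 is true.
  8. (¬x3) — ¬x3 is true.
  9. (¬x2 ∨ x5 ∨ ¬x3) — ¬x3 is true.
  10. (¬x3 ∨ x10 ∨ ¬x11) — ¬x3 is true.
  11. (¬x4 ∨ ¬x5) — ¬x5 is true.
  12. (¬x1 ∨ ¬x2 ∨ ¬x4) — ¬x4 is true.
  13. (¬x4 ∨ x2 ∨ ¬x10) — ¬x4 is true.
  14. (¬x8 ∨ ¬x1 ∨ ¬x6) — ¬x8 is true.
  15. (¬x11 ∨ x10) — x10 is true.
  16. (x9) — x9 is true.
  17. (¬x4 ∨ x6 ∨ ¬x11) — ¬x4 is true.
  18. (¬x3 ∨ ¬x10 ∨ ¬x5) — ¬x5 is true.
  19. (¬x4 ∨ ¬x5 ∨ ¬x3) — ¬x5 is true.
  20. (¬x10 ∨ ¬x2) — ¬x2 is true.
  21. (¬x7 ∨ ¬x3) — ¬x3 is true.
  22. (¬x2) — ¬x2 is true.

x1=F, x2=F, x3=F, x4=F, x5=F, x6=T, x7=T, x8=F, x9=T, x10=T, x11=F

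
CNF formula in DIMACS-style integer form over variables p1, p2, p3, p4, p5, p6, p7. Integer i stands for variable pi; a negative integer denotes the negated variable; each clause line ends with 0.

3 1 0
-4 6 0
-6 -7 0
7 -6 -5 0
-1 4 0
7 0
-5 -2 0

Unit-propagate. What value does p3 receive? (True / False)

True

Unit clause (p7) sets p7 = True.
From (!p6 || !p7) and p7 = True: p6 = False.
(p6 || !p4) with p6 = False leaves only !p4, so p4 = False.
From (!p1 || p4) and p4 = False: p1 = False.
In (p3 || p1), p1 is now false; p3 must hold, so p3 = True.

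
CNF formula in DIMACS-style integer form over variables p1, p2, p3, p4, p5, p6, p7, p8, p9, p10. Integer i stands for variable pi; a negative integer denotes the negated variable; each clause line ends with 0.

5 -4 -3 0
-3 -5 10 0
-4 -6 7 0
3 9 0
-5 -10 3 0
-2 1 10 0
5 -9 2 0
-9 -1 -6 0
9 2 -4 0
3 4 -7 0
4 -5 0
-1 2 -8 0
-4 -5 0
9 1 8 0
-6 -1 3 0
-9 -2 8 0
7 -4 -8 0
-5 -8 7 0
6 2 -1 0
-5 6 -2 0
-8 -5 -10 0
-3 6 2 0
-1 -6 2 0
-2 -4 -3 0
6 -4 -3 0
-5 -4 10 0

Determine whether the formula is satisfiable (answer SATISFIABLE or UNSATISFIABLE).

SATISFIABLE

Branch on p1: take p1 = False.
Branch on p2: take p2 = True.
  then p10 is forced to True.
Try p3 = False.
  then p9 is forced to True.
  then p5 is forced to False.
  then p8 is forced to True.
The remaining clauses are satisfied by p4 = False, p6 = True, p7 = False.
Every clause has at least one true literal under this assignment.
So p1 = F, p2 = T, p3 = F, p4 = F, p5 = F, p6 = T, p7 = F, p8 = T, p9 = T, p10 = T is a satisfying assignment.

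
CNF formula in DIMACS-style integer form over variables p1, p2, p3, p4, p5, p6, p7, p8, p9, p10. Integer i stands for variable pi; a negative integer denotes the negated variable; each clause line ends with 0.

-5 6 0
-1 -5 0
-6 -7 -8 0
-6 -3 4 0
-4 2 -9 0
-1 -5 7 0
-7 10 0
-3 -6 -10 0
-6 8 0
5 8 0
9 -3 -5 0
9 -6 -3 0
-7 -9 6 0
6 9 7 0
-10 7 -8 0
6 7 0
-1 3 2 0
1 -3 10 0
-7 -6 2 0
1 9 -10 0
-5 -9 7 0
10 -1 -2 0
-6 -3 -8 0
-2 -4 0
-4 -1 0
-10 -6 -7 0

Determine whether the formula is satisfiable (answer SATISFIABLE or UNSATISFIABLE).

SATISFIABLE

Try p1 = True.
  then p5 is forced to False.
  then p8 is forced to True.
  then p4 is forced to False.
Try p2 = True.
  then p10 is forced to True.
  then p7 is forced to True.
  then p6 is forced to False.
  then p9 is forced to False.
p3 is now unconstrained; take p3 = True.
Every clause has at least one true literal under this assignment.
So p1=T, p2=T, p3=T, p4=F, p5=F, p6=F, p7=T, p8=T, p9=F, p10=T is a satisfying assignment.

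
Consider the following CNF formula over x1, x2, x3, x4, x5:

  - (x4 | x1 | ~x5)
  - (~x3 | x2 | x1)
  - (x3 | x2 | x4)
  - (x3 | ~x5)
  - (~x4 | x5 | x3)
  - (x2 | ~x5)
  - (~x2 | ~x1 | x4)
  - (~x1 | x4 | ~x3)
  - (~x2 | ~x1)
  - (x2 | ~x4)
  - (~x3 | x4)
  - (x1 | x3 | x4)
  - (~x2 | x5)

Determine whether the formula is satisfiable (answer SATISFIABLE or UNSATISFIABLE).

SATISFIABLE

Set x1 = False and propagate.
For the remaining variables, x2 = True, x3 = True, x4 = True, x5 = True works.
So x1=False, x2=True, x3=True, x4=True, x5=True is a satisfying assignment.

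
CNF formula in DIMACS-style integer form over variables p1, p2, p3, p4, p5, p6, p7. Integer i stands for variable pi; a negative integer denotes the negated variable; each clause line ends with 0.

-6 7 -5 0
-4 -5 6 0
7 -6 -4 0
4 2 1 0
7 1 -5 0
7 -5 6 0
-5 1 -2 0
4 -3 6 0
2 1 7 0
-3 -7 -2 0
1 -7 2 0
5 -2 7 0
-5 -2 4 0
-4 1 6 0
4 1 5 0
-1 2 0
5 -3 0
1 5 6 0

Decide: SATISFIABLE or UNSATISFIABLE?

Pure literal: p3 appears only negated; assign p3 = False.
Try p1 = True.
  then p2 is forced to True.
Set p4 = False and propagate.
  then p5 is forced to False.
  then p7 is forced to True.
p6 is now unconstrained; take p6 = True.
So p1 = True, p2 = True, p3 = False, p4 = False, p5 = False, p6 = True, p7 = True is a satisfying assignment.

SATISFIABLE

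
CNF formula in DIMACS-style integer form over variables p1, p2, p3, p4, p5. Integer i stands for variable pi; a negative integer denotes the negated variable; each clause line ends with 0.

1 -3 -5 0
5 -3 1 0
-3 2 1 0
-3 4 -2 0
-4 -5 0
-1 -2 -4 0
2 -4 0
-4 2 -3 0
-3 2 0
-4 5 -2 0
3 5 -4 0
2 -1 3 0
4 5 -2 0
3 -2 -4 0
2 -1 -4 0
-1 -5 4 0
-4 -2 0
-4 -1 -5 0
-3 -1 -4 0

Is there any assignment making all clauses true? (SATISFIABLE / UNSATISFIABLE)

SATISFIABLE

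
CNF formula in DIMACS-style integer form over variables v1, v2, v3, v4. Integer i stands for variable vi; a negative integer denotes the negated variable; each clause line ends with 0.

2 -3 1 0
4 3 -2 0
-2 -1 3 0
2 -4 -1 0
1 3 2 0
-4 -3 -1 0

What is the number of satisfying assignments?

Satisfying assignments:
  v1=0 v2=1 v3=0 v4=1
  v1=0 v2=1 v3=1 v4=0
  v1=0 v2=1 v3=1 v4=1
  v1=1 v2=0 v3=0 v4=0
  v1=1 v2=0 v3=1 v4=0
  v1=1 v2=1 v3=1 v4=0
That's 6 in total.

6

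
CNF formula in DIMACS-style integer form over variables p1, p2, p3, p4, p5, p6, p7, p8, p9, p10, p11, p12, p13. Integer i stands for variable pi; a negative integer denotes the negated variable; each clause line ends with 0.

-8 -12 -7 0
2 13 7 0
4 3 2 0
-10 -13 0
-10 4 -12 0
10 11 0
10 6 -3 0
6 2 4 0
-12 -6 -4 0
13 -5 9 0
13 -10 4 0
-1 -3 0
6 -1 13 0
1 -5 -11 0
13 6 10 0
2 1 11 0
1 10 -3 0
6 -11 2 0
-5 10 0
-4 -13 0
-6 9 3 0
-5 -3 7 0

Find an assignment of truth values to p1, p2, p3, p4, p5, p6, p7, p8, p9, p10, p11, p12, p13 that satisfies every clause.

p1 = 0, p2 = 1, p3 = 1, p4 = 1, p5 = 0, p6 = 0, p7 = 0, p8 = 1, p9 = 1, p10 = 1, p11 = 1, p12 = 0, p13 = 0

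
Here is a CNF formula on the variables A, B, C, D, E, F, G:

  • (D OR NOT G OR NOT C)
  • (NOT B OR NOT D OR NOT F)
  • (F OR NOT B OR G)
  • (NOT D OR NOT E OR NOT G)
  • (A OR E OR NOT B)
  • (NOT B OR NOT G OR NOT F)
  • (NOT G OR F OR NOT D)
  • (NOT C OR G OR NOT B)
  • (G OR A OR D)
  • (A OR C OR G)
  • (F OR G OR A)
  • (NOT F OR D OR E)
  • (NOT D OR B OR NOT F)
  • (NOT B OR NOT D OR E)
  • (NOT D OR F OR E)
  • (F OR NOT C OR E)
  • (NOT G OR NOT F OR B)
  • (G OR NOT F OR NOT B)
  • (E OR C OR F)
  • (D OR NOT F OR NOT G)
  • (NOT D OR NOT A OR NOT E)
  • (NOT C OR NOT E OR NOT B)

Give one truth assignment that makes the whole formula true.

Set A = True and propagate.
Branch on B: take B = False.
Set C = False and propagate.
The remaining clauses are satisfied by D = False, E = True, F = False, G = False.
Check each clause:
  1. (NOT G OR D OR NOT C) — NOT G is true.
  2. (NOT D OR NOT B OR NOT F) — NOT F is true.
  3. (NOT B OR F OR G) — NOT B is true.
  4. (NOT E OR NOT G OR NOT D) — NOT G is true.
  5. (E OR NOT B OR A) — A is true.
  6. (NOT F OR NOT G OR NOT B) — NOT G is true.
  7. (NOT G OR NOT D OR F) — NOT G is true.
  8. (NOT B OR NOT C OR G) — NOT C is true.
  9. (G OR D OR A) — A is true.
  10. (C OR G OR A) — A is true.
  11. (F OR A OR G) — A is true.
  12. (D OR NOT F OR E) — NOT F is true.
  13. (NOT D OR B OR NOT F) — NOT F is true.
  14. (NOT B OR NOT D OR E) — NOT D is true.
  15. (F OR NOT D OR E) — NOT D is true.
  16. (NOT C OR E OR F) — E is true.
  17. (B OR NOT F OR NOT G) — NOT G is true.
  18. (NOT B OR G OR NOT F) — NOT F is true.
  19. (C OR E OR F) — E is true.
  20. (D OR NOT G OR NOT F) — NOT G is true.
  21. (NOT E OR NOT D OR NOT A) — NOT D is true.
  22. (NOT E OR NOT B OR NOT C) — NOT C is true.

A=True  B=False  C=False  D=False  E=True  F=False  G=False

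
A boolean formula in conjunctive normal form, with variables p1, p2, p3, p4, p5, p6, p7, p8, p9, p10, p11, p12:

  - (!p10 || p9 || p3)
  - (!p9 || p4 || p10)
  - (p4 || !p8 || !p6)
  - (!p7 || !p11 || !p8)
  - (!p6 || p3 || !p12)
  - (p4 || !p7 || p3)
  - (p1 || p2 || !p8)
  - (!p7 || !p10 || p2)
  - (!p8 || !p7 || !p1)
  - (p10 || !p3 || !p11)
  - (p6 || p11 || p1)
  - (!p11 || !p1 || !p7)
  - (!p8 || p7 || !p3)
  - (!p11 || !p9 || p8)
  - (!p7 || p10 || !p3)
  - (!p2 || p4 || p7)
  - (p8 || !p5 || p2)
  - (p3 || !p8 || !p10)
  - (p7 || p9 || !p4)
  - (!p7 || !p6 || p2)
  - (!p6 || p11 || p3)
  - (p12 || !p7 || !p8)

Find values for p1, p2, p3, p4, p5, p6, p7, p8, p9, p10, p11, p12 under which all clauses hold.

p5 occurs only negated in the remaining clauses — set p5 = False.
Branch on p1: take p1 = True.
Branch on p2: take p2 = False.
Set p3 = False and propagate.
For the remaining variables, p4 = False, p6 = True, p7 = False, p8 = False, p9 = False, p10 = False, p11 = True, p12 = False works.

p1 = 1, p2 = 0, p3 = 0, p4 = 0, p5 = 0, p6 = 1, p7 = 0, p8 = 0, p9 = 0, p10 = 0, p11 = 1, p12 = 0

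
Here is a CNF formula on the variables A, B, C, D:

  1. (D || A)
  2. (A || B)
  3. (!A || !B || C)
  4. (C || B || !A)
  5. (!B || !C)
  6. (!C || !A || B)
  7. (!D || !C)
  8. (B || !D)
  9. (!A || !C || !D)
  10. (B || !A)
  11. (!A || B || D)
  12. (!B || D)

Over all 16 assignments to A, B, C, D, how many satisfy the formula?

1

The models are:
  A=F B=T C=F D=T
That's 1 in total.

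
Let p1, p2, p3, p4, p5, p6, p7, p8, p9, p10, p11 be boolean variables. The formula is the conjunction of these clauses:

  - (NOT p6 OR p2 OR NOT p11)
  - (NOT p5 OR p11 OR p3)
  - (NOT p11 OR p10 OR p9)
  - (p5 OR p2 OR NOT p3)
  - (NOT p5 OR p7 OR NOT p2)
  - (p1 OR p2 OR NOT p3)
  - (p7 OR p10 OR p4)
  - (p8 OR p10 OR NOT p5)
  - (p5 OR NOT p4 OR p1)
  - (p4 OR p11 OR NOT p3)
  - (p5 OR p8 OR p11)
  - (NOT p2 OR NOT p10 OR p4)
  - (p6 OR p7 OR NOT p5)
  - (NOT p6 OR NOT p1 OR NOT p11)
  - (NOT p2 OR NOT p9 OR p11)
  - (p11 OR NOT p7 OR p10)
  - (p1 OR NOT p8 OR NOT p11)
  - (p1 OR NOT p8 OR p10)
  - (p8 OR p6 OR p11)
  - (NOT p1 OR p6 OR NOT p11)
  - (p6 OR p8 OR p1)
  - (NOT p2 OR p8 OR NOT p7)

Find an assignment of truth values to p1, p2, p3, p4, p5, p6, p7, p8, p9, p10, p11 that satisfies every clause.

p1 = T, p2 = T, p3 = F, p4 = T, p5 = F, p6 = F, p7 = T, p8 = T, p9 = F, p10 = T, p11 = F

Check each clause:
  1. (NOT p6 OR NOT p11 OR p2) — NOT p6 is true.
  2. (p11 OR NOT p5 OR p3) — NOT p5 is true.
  3. (p10 OR NOT p11 OR p9) — p10 is true.
  4. (p2 OR p5 OR NOT p3) — p2 is true.
  5. (NOT p2 OR NOT p5 OR p7) — NOT p5 is true.
  6. (NOT p3 OR p2 OR p1) — p1 is true.
  7. (p4 OR p10 OR p7) — p10 is true.
  8. (p10 OR p8 OR NOT p5) — p8 is true.
  9. (p1 OR p5 OR NOT p4) — p1 is true.
  10. (NOT p3 OR p4 OR p11) — p4 is true.
  11. (p5 OR p11 OR p8) — p8 is true.
  12. (p4 OR NOT p10 OR NOT p2) — p4 is true.
  13. (NOT p5 OR p7 OR p6) — NOT p5 is true.
  14. (NOT p1 OR NOT p6 OR NOT p11) — NOT p6 is true.
  15. (NOT p9 OR NOT p2 OR p11) — NOT p9 is true.
  16. (p10 OR p11 OR NOT p7) — p10 is true.
  17. (p1 OR NOT p11 OR NOT p8) — p1 is true.
  18. (p10 OR NOT p8 OR p1) — p1 is true.
  19. (p8 OR p6 OR p11) — p8 is true.
  20. (NOT p1 OR p6 OR NOT p11) — NOT p11 is true.
  21. (p6 OR p1 OR p8) — p8 is true.
  22. (p8 OR NOT p2 OR NOT p7) — p8 is true.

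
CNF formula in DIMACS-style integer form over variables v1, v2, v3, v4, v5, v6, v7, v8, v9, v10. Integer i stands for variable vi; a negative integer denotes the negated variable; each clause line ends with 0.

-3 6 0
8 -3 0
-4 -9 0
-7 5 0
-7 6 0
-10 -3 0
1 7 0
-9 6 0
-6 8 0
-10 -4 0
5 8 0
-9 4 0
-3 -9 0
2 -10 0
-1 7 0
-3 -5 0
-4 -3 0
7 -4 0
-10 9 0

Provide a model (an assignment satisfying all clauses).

v1=T  v2=T  v3=F  v4=F  v5=T  v6=T  v7=T  v8=T  v9=F  v10=F

v2 occurs only positively in the remaining clauses — set v2 = True.
v3 occurs only negated in the remaining clauses — set v3 = False.
Set v1 = True and propagate.
  then v7 is forced to True.
  then v5 is forced to True.
  then v6 is forced to True.
  then v8 is forced to True.
Try v4 = False.
  then v9 is forced to False.
  then v10 is forced to False.
Every clause has at least one true literal under this assignment.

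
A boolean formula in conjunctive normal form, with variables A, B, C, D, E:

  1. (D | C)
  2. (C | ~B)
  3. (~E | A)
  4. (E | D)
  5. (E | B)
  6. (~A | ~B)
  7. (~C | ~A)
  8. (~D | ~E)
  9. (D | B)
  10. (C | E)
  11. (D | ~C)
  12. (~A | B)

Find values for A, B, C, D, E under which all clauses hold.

Set A = False and propagate.
  then E is forced to False.
  then D is forced to True.
  then B is forced to True.
  then C is forced to True.

A=False, B=True, C=True, D=True, E=False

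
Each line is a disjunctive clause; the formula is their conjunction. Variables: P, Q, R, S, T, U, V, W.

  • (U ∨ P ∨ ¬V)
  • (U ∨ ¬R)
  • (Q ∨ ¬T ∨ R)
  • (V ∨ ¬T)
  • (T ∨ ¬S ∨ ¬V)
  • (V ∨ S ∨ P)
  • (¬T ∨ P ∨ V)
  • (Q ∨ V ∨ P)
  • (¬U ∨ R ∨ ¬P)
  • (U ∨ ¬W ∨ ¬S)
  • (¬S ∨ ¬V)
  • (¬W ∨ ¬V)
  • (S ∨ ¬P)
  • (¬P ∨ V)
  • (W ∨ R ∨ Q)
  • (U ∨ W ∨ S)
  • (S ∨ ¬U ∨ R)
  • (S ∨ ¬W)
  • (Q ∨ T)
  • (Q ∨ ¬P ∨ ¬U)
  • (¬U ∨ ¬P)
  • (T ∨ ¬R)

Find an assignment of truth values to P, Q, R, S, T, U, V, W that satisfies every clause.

Pure literal: Q appears only positively; assign Q = True.
Try P = False.
For the remaining variables, R = False, S = True, T = False, U = False, V = False, W = False works.
Check each clause:
  1. (P ∨ ¬V ∨ U) — ¬V is true.
  2. (U ∨ ¬R) — ¬R is true.
  3. (Q ∨ R ∨ ¬T) — Q is true.
  4. (V ∨ ¬T) — ¬T is true.
  5. (T ∨ ¬S ∨ ¬V) — ¬V is true.
  6. (V ∨ P ∨ S) — S is true.
  7. (¬T ∨ V ∨ P) — ¬T is true.
  8. (P ∨ V ∨ Q) — Q is true.
  9. (R ∨ ¬P ∨ ¬U) — ¬U is true.
  10. (¬S ∨ U ∨ ¬W) — ¬W is true.
  11. (¬V ∨ ¬S) — ¬V is true.
  12. (¬W ∨ ¬V) — ¬W is true.
  13. (¬P ∨ S) — S is true.
  14. (V ∨ ¬P) — ¬P is true.
  15. (R ∨ Q ∨ W) — Q is true.
  16. (U ∨ W ∨ S) — S is true.
  17. (S ∨ R ∨ ¬U) — ¬U is true.
  18. (S ∨ ¬W) — ¬W is true.
  19. (Q ∨ T) — Q is true.
  20. (Q ∨ ¬P ∨ ¬U) — Q is true.
  21. (¬U ∨ ¬P) — ¬U is true.
  22. (T ∨ ¬R) — ¬R is true.

P=0, Q=1, R=0, S=1, T=0, U=0, V=0, W=0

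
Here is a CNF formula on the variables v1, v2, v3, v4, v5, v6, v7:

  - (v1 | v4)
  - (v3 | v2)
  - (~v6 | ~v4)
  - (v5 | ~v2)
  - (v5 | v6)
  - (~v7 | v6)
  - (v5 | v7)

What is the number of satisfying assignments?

Split on v5, then v6.
  v5=1, v6=1: v7 free; 3 ways for (v1,v2,v3,v4) × 2^1 = 6.
  v5=1, v6=0: 9 of the 32 assignments to (v1,v2,v3,v4,v7) work.
  v5=0, v6=1: remaining (v1,v2,v3,v4,v7) ∈ {(1,0,1,0,1)} — 1.
  v5=0, v6=0: a clause becomes empty — 0.
Total: 6 + 9 + 1 + 0 = 16.

16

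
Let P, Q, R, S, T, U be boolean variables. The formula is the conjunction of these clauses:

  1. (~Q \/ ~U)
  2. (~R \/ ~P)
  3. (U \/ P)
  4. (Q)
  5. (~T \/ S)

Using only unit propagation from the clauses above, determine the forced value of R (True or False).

False

Unit clause (Q) sets Q = True.
(~Q \/ ~U): since Q = True, the clause reduces to (~U). U = False.
In (U \/ P), U is now false; P must hold, so P = True.
In (~R \/ ~P), ~P is now false; ~R must hold, so R = False.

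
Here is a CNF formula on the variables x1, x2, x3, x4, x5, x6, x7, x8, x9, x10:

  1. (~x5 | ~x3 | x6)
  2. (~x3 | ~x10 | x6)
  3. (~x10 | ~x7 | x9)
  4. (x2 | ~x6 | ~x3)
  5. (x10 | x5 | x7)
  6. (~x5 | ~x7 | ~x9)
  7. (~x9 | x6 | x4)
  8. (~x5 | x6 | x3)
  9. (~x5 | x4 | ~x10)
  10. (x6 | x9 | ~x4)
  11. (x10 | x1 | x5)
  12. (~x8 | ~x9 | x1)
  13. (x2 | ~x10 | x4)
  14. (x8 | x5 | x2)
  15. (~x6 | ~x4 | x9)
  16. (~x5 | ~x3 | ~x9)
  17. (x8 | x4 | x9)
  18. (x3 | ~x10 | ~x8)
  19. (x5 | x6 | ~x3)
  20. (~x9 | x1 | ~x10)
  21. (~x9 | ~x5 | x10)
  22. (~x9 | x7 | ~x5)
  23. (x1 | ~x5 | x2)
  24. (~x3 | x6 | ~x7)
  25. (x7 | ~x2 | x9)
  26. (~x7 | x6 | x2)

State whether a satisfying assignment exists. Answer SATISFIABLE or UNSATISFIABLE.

x1 occurs only positively in the remaining clauses — set x1 = True.
Set x2 = True and propagate.
Set x3 = False and propagate.
Try x4 = True.
The remaining clauses are satisfied by x5 = False, x6 = False, x7 = True, x8 = False, x9 = True, x10 = False.
So x1 = T, x2 = T, x3 = F, x4 = T, x5 = F, x6 = F, x7 = T, x8 = F, x9 = T, x10 = F is a satisfying assignment.

SATISFIABLE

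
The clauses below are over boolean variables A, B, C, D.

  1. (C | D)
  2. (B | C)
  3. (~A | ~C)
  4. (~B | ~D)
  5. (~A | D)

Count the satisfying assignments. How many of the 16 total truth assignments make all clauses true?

The models are:
  A=0 B=0 C=1 D=0
  A=0 B=0 C=1 D=1
  A=0 B=1 C=1 D=0
Count: 3.

3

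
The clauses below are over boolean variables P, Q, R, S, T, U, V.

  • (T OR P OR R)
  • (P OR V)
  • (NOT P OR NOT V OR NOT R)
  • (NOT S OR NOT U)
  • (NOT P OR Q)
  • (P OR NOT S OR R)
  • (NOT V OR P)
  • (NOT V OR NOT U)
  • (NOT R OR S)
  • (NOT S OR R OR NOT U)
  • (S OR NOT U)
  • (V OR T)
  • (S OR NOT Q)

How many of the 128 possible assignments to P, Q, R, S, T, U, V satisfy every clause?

4

Satisfying assignments:
  P=1 Q=1 R=0 S=1 T=0 U=0 V=1
  P=1 Q=1 R=0 S=1 T=1 U=0 V=0
  P=1 Q=1 R=0 S=1 T=1 U=0 V=1
  P=1 Q=1 R=1 S=1 T=1 U=0 V=0
Count: 4.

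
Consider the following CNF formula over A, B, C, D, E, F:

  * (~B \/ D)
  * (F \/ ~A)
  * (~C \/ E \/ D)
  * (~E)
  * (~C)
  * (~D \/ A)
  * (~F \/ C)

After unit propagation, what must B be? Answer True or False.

Unit clause (~E) sets E = False.
(~C) stands alone — C = False.
(C \/ ~F) with C = False leaves only ~F, so F = False.
(F \/ ~A): since F = False, the clause reduces to (~A). A = False.
From (A \/ ~D) and A = False: D = False.
From (~B \/ D) and D = False: B = False.

False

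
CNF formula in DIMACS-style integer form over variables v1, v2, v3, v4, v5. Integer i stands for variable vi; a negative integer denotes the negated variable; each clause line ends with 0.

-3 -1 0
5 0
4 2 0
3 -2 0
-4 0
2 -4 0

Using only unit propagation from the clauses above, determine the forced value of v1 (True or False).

False

(v5) is a unit clause: v5 = True.
Unit clause (NOT v4) sets v4 = False.
(v2 OR v4) with v4 = False leaves only v2, so v2 = True.
(NOT v2 OR v3) with v2 = True leaves only v3, so v3 = True.
(NOT v3 OR NOT v1) with v3 = True leaves only NOT v1, so v1 = False.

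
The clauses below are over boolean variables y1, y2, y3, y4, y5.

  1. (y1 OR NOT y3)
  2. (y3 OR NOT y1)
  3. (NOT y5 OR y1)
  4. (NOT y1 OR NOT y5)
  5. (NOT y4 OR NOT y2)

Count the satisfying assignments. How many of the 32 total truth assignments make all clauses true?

The models are:
  y1=0 y2=0 y3=0 y4=0 y5=0
  y1=0 y2=0 y3=0 y4=1 y5=0
  y1=0 y2=1 y3=0 y4=0 y5=0
  y1=1 y2=0 y3=1 y4=0 y5=0
  y1=1 y2=0 y3=1 y4=1 y5=0
  y1=1 y2=1 y3=1 y4=0 y5=0
Count: 6.

6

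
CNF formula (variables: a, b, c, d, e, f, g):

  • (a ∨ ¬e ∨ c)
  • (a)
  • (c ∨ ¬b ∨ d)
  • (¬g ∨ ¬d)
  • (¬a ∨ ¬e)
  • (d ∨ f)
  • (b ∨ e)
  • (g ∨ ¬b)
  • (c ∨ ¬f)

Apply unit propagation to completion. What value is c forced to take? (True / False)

True

(a) is a unit clause: a = True.
(¬a ∨ ¬e) with a = True leaves only ¬e, so e = False.
From (e ∨ b) and e = False: b = True.
(g ∨ ¬b) with b = True leaves only g, so g = True.
In (¬d ∨ ¬g), ¬g is now false; ¬d must hold, so d = False.
In (d ∨ c ∨ ¬b), d, ¬b are now false; c must hold, so c = True.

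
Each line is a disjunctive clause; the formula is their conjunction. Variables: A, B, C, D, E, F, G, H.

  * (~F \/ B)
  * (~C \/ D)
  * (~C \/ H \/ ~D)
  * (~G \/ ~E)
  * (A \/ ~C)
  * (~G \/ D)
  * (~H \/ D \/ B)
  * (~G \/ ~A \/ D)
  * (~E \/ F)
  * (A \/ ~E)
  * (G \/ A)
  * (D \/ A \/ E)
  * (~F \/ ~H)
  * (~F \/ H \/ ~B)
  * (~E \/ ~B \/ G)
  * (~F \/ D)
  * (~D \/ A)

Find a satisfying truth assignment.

Pure literal: C appears only negated; assign C = False.
Set A = True and propagate.
Branch on B: take B = False.
  then F is forced to False.
  then E is forced to False.
For the remaining variables, D = True, G = True, H = False works.

A=T, B=F, C=F, D=T, E=F, F=F, G=T, H=F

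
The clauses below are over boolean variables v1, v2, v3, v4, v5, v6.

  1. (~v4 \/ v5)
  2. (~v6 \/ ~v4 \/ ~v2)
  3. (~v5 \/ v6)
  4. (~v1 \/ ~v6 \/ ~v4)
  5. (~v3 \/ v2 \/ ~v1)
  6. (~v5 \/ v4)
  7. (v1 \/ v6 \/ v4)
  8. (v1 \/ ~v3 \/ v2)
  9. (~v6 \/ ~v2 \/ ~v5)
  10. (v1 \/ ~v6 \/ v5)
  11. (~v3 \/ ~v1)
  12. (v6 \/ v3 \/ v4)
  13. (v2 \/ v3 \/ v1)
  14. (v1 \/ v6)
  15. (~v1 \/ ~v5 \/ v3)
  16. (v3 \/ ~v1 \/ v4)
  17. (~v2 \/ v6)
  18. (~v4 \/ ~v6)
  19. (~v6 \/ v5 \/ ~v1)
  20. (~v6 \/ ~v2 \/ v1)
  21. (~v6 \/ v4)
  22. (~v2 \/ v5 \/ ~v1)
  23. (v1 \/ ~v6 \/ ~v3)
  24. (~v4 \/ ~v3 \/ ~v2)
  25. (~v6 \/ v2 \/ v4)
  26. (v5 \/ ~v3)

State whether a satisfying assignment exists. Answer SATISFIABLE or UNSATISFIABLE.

v6 = True:
  propagation gives v4=False; an empty clause results — contradiction.
v6 = False:
  propagation gives v5=False, v4=False, v1=True, v3=False; an empty clause results — contradiction.
Every branch closes, so no satisfying assignment exists.

UNSATISFIABLE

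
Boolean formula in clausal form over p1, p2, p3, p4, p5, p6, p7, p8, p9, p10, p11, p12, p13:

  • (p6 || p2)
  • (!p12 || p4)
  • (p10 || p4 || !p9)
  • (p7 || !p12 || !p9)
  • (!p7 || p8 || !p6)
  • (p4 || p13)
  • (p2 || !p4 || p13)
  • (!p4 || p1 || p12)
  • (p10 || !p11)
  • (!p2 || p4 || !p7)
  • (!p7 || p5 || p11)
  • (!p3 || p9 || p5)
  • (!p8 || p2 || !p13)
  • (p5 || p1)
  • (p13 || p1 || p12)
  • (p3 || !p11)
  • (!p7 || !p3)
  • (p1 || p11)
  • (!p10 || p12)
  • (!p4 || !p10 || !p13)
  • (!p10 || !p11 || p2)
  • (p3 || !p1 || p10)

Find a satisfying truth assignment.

p1=1  p2=0  p3=1  p4=1  p5=1  p6=1  p7=0  p8=0  p9=0  p10=0  p11=0  p12=0  p13=1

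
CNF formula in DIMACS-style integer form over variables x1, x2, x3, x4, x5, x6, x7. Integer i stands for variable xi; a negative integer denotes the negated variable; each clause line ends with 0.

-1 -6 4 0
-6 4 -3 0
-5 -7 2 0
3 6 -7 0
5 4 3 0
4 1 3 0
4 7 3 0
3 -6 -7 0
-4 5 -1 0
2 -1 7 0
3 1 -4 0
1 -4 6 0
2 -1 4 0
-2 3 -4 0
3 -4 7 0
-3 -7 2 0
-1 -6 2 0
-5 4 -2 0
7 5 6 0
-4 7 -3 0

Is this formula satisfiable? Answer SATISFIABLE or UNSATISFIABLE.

SATISFIABLE

Set x1 = False and propagate.
For the remaining variables, x2 = True, x3 = True, x4 = True, x5 = True, x6 = True, x7 = True works.
So x1 = False, x2 = True, x3 = True, x4 = True, x5 = True, x6 = True, x7 = True is a satisfying assignment.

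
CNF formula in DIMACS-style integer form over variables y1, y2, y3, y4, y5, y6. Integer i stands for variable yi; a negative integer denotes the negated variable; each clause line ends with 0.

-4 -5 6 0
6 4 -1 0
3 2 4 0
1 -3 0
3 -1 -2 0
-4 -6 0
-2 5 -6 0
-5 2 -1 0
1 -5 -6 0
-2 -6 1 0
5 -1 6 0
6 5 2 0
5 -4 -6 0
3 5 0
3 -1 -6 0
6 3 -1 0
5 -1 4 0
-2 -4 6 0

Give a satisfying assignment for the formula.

Branch on y1: take y1 = True.
Try y2 = True.
  then y3 is forced to True.
Set y4 = False and propagate.
  then y6 is forced to True.
  then y5 is forced to True.
Every clause has at least one true literal under this assignment.
Check each clause:
  1. (y6 OR NOT y4 OR NOT y5) — NOT y4 is true.
  2. (y4 OR y6 OR NOT y1) — y6 is true.
  3. (y4 OR y3 OR y2) — y2 is true.
  4. (NOT y3 OR y1) — y1 is true.
  5. (NOT y1 OR y3 OR NOT y2) — y3 is true.
  6. (NOT y4 OR NOT y6) — NOT y4 is true.
  7. (NOT y2 OR y5 OR NOT y6) — y5 is true.
  8. (NOT y5 OR NOT y1 OR y2) — y2 is true.
  9. (NOT y5 OR y1 OR NOT y6) — y1 is true.
  10. (y1 OR NOT y6 OR NOT y2) — y1 is true.
  11. (y6 OR y5 OR NOT y1) — y5 is true.
  12. (y2 OR y5 OR y6) — y2 is true.
  13. (y5 OR NOT y6 OR NOT y4) — NOT y4 is true.
  14. (y5 OR y3) — y3 is true.
  15. (NOT y6 OR y3 OR NOT y1) — y3 is true.
  16. (y6 OR NOT y1 OR y3) — y3 is true.
  17. (y4 OR y5 OR NOT y1) — y5 is true.
  18. (y6 OR NOT y2 OR NOT y4) — NOT y4 is true.

y1=True, y2=True, y3=True, y4=False, y5=True, y6=True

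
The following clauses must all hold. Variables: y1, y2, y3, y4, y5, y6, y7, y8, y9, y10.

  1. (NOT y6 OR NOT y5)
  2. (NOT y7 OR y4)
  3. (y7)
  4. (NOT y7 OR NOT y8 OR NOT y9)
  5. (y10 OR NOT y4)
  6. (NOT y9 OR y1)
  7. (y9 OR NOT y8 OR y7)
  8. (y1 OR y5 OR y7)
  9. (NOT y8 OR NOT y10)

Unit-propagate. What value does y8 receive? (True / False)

(y7) is a unit clause: y7 = True.
From (y4 OR NOT y7) and y7 = True: y4 = True.
(NOT y4 OR y10) with y4 = True leaves only y10, so y10 = True.
(NOT y10 OR NOT y8) with y10 = True leaves only NOT y8, so y8 = False.

False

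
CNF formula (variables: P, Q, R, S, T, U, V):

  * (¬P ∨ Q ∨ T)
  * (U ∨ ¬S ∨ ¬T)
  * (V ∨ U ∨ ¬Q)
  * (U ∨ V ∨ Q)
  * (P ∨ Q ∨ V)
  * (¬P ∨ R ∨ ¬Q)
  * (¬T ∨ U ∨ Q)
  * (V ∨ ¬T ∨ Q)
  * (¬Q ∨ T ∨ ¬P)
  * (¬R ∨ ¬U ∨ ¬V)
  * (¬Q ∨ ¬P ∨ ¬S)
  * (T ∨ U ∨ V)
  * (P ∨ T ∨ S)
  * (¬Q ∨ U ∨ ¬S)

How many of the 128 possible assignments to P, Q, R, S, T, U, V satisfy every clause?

20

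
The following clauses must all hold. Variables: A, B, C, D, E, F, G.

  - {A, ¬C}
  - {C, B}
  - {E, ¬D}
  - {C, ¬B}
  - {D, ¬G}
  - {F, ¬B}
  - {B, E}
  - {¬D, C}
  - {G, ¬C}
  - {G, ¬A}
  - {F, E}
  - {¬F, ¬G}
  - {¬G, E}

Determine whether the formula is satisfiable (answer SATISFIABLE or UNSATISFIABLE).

SATISFIABLE

E occurs only positively in the remaining clauses — set E = True.
Try A = True.
  then G is forced to True.
  then D is forced to True.
  then C is forced to True.
  then F is forced to False.
  then B is forced to False.
Every clause has at least one true literal under this assignment.
So A = True, B = False, C = True, D = True, E = True, F = False, G = True is a satisfying assignment.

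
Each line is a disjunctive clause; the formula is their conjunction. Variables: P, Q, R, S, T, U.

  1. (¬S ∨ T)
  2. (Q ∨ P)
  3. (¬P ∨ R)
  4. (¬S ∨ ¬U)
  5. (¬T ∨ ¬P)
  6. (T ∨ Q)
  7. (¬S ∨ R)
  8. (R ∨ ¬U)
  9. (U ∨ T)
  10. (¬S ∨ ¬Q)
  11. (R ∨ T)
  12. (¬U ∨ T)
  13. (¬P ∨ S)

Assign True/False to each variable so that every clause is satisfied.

P = F, Q = T, R = T, S = F, T = T, U = F

Pure literal: R appears only positively; assign R = True.
Branch on P: take P = False.
  then Q is forced to True.
  then S is forced to False.
Branch on T: take T = True.
U is now unconstrained; take U = False.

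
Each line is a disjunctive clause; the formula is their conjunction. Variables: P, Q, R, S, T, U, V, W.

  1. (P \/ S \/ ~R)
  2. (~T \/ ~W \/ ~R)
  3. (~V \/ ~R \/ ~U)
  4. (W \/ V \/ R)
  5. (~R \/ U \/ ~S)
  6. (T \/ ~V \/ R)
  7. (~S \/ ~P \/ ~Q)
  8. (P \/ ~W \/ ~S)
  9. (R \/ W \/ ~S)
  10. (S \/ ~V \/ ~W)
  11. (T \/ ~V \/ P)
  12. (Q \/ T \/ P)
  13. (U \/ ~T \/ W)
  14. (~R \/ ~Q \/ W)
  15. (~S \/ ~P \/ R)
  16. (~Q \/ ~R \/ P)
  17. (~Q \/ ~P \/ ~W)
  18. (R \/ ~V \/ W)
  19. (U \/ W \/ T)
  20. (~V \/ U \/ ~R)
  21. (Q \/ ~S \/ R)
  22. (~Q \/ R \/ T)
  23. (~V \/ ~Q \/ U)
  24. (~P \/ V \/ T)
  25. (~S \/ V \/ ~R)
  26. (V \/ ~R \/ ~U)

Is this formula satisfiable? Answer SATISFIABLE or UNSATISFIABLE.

SATISFIABLE

Try P = False.
Try Q = False.
  then T is forced to True.
The remaining clauses are satisfied by R = False, S = False, U = True, V = False, W = True.
Every clause has at least one true literal under this assignment.
So P=False, Q=False, R=False, S=False, T=True, U=True, V=False, W=True is a satisfying assignment.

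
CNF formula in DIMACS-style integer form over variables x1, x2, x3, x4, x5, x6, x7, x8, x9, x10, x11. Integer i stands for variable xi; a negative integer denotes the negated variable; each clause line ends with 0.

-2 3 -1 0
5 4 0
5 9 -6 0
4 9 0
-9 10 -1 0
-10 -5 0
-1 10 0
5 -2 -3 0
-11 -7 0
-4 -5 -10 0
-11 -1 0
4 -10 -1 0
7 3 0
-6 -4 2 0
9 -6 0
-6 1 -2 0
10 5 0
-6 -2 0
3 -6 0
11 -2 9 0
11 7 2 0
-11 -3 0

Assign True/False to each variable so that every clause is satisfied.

x1=0  x2=1  x3=1  x4=0  x5=1  x6=0  x7=1  x8=1  x9=1  x10=0  x11=0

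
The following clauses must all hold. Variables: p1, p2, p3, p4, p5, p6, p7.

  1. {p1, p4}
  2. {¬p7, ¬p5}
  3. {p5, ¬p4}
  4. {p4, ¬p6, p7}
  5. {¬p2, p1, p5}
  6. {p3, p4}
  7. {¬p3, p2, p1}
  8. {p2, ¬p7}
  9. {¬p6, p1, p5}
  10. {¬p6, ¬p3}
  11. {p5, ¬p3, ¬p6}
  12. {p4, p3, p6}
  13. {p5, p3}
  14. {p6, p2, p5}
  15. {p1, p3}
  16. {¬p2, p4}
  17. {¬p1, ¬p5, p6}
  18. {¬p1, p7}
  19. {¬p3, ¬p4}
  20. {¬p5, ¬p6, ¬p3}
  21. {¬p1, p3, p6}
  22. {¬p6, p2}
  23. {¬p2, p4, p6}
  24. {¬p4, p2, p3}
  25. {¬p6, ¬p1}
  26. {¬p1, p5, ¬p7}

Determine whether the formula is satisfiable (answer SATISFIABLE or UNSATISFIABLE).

UNSATISFIABLE

p6 = True:
  propagation gives p3=False, p4=True, p5=True, p7=False; an empty clause results — contradiction.
p6 = False:
  p1 = True:
    propagation gives p5=False, p4=False, p3=True, p2=True; an empty clause results — contradiction.
  p1 = False:
    propagation gives p4=True, p5=True, p7=False, p3=True; an empty clause results — contradiction.
Every branch closes, so no satisfying assignment exists.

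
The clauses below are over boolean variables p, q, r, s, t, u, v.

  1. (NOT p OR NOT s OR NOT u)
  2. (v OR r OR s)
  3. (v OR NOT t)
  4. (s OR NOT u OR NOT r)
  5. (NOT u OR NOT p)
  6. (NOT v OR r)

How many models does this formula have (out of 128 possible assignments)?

36

Case analysis on r and s:
  r=1, s=1: q free; 9 ways for (p,t,u,v) × 2^1 = 18.
  r=1, s=0: p, q free; 3 ways for (t,u,v) × 2^2 = 12.
  r=0, s=1: q free; 3 ways for (p,t,u,v) × 2^1 = 6.
  r=0, s=0: a clause becomes empty — 0.
Total: 18 + 12 + 6 + 0 = 36.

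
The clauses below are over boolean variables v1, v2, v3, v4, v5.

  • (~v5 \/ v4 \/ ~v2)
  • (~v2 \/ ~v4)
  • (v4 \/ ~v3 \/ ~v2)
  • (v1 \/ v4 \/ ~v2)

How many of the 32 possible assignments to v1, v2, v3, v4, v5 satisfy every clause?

17

Case analysis on v2 and v4:
  v2=1, v4=1: a clause becomes empty — 0.
  v2=1, v4=0: remaining (v1,v3,v5) ∈ {(1,0,0)} — 1.
  v2=0, v4=1: v1, v3, v5 free → 2^3 = 8.
  v2=0, v4=0: v1, v3, v5 free → 2^3 = 8.
Total: 0 + 1 + 8 + 8 = 17.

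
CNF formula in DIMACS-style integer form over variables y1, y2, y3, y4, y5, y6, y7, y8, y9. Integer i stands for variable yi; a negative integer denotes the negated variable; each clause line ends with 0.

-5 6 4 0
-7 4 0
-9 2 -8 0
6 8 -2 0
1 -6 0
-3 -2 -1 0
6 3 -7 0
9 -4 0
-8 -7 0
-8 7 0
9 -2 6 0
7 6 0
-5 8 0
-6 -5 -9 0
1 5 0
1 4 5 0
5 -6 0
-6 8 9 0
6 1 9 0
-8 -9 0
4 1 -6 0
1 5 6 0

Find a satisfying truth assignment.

Try y1 = True.
For the remaining variables, y2 = False, y3 = True, y4 = True, y5 = False, y6 = False, y7 = True, y8 = False, y9 = True works.
Every clause has at least one true literal under this assignment.

y1=True, y2=False, y3=True, y4=True, y5=False, y6=False, y7=True, y8=False, y9=True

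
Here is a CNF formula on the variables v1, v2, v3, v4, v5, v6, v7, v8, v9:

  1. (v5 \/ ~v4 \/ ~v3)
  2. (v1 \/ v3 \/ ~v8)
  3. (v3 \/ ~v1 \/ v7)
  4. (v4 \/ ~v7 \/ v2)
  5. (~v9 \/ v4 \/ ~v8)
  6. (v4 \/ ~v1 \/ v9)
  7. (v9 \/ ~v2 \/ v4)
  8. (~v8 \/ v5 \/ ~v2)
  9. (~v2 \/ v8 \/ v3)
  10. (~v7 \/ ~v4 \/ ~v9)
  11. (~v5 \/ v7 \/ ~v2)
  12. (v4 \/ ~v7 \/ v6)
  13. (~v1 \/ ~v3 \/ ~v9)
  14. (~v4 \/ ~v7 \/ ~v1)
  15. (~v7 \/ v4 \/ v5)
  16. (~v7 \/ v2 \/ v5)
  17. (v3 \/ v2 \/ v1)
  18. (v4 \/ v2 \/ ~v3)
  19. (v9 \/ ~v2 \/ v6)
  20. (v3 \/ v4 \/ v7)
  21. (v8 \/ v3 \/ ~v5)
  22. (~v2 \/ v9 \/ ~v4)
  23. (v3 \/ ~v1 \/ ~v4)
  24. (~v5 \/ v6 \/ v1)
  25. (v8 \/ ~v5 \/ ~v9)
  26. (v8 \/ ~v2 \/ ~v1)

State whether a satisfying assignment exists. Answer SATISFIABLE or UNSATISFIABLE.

SATISFIABLE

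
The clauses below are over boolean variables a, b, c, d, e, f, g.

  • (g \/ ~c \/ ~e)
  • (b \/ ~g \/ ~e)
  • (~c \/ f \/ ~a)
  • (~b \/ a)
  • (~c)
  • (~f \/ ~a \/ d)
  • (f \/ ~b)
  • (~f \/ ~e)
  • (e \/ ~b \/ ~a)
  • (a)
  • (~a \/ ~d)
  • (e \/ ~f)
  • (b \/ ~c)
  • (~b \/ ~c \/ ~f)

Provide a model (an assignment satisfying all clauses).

a = True  b = False  c = False  d = False  e = True  f = False  g = False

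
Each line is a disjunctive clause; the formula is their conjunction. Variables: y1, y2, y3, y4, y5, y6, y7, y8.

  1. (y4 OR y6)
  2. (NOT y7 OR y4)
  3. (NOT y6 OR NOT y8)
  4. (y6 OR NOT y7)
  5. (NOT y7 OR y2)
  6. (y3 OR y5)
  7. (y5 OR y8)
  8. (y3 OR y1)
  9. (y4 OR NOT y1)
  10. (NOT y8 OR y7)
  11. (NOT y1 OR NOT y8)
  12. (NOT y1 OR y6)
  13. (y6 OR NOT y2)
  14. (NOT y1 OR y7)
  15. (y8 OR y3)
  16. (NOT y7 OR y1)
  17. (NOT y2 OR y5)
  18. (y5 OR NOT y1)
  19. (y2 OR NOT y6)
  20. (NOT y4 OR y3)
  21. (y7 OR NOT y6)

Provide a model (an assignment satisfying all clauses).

y1=True, y2=True, y3=True, y4=True, y5=True, y6=True, y7=True, y8=False

Pure literal: y3 appears only positively; assign y3 = True.
Pure literal: y5 appears only positively; assign y5 = True.
Set y1 = True and propagate.
  then y4 is forced to True.
  then y8 is forced to False.
  then y6 is forced to True.
  then y7 is forced to True.
  then y2 is forced to True.
Check each clause:
  1. (y6 OR y4) — y4 is true.
  2. (y4 OR NOT y7) — y4 is true.
  3. (NOT y6 OR NOT y8) — NOT y8 is true.
  4. (y6 OR NOT y7) — y6 is true.
  5. (NOT y7 OR y2) — y2 is true.
  6. (y5 OR y3) — y3 is true.
  7. (y8 OR y5) — y5 is true.
  8. (y1 OR y3) — y1 is true.
  9. (NOT y1 OR y4) — y4 is true.
  10. (NOT y8 OR y7) — NOT y8 is true.
  11. (NOT y8 OR NOT y1) — NOT y8 is true.
  12. (NOT y1 OR y6) — y6 is true.
  13. (y6 OR NOT y2) — y6 is true.
  14. (NOT y1 OR y7) — y7 is true.
  15. (y8 OR y3) — y3 is true.
  16. (NOT y7 OR y1) — y1 is true.
  17. (y5 OR NOT y2) — y5 is true.
  18. (NOT y1 OR y5) — y5 is true.
  19. (NOT y6 OR y2) — y2 is true.
  20. (NOT y4 OR y3) — y3 is true.
  21. (y7 OR NOT y6) — y7 is true.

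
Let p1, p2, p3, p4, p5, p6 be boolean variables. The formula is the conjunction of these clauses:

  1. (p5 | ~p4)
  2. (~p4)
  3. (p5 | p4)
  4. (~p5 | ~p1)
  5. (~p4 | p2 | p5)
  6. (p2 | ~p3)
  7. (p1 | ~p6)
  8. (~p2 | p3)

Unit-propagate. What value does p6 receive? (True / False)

False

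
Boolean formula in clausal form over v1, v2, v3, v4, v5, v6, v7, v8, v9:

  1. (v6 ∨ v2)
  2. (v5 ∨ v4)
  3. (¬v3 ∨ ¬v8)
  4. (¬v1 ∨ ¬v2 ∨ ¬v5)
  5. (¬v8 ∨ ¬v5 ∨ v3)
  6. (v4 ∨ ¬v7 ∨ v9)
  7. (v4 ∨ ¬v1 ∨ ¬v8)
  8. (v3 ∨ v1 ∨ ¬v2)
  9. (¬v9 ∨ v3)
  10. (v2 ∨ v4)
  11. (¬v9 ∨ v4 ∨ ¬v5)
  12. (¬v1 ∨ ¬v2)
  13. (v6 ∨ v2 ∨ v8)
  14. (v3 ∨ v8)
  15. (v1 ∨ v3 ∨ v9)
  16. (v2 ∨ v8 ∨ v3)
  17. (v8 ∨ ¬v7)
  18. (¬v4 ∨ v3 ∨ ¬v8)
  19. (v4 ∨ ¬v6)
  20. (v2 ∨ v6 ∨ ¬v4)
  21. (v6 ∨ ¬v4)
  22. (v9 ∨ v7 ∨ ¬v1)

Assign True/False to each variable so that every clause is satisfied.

v1 = 0  v2 = 0  v3 = 1  v4 = 1  v5 = 1  v6 = 1  v7 = 0  v8 = 0  v9 = 0

Check each clause:
  1. (v2 ∨ v6) — v6 is true.
  2. (v4 ∨ v5) — v4 is true.
  3. (¬v3 ∨ ¬v8) — ¬v8 is true.
  4. (¬v1 ∨ ¬v2 ∨ ¬v5) — ¬v2 is true.
  5. (v3 ∨ ¬v8 ∨ ¬v5) — ¬v8 is true.
  6. (v9 ∨ v4 ∨ ¬v7) — ¬v7 is true.
  7. (¬v1 ∨ ¬v8 ∨ v4) — ¬v8 is true.
  8. (v1 ∨ ¬v2 ∨ v3) — v3 is true.
  9. (v3 ∨ ¬v9) — v3 is true.
  10. (v2 ∨ v4) — v4 is true.
  11. (¬v5 ∨ v4 ∨ ¬v9) — v4 is true.
  12. (¬v2 ∨ ¬v1) — ¬v1 is true.
  13. (v6 ∨ v2 ∨ v8) — v6 is true.
  14. (v8 ∨ v3) — v3 is true.
  15. (v1 ∨ v3 ∨ v9) — v3 is true.
  16. (v8 ∨ v2 ∨ v3) — v3 is true.
  17. (¬v7 ∨ v8) — ¬v7 is true.
  18. (¬v8 ∨ v3 ∨ ¬v4) — ¬v8 is true.
  19. (v4 ∨ ¬v6) — v4 is true.
  20. (v2 ∨ ¬v4 ∨ v6) — v6 is true.
  21. (¬v4 ∨ v6) — v6 is true.
  22. (v9 ∨ v7 ∨ ¬v1) — ¬v1 is true.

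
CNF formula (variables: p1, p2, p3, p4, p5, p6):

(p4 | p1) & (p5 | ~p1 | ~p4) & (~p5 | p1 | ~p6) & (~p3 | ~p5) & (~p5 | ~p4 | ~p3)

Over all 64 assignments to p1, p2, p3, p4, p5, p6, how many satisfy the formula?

Case analysis on p5 and p1:
  p5=T, p1=T: forces p3=F; p2, p4, p6 free → 2^3 = 8.
  p5=T, p1=F: remaining (p2,p3,p4,p6) ∈ {(F,F,T,F); (T,F,T,F)} — 2.
  p5=F, p1=T: forces p4=F; p2, p3, p6 free → 2^3 = 8.
  p5=F, p1=F: forces p4=T; p2, p3, p6 free → 2^3 = 8.
Total: 8 + 2 + 8 + 8 = 26.

26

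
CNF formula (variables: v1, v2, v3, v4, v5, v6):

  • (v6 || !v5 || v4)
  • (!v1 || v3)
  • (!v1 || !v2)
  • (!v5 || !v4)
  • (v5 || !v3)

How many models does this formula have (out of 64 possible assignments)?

13

Case analysis on v5 and v1:
  v5=1, v1=1: remaining (v2,v3,v4,v6) ∈ {(0,1,0,1)} — 1.
  v5=1, v1=0: remaining (v2,v3,v4,v6) ∈ {(0,0,0,1); (0,1,0,1); (1,0,0,1); (1,1,0,1)} — 4.
  v5=0, v1=1: a clause becomes empty — 0.
  v5=0, v1=0: forces v3=0; v2, v4, v6 free → 2^3 = 8.
Total: 1 + 4 + 0 + 8 = 13.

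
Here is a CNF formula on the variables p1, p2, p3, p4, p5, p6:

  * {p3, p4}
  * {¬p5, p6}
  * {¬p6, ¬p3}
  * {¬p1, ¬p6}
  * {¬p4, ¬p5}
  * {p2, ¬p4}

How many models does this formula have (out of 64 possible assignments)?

Split on p4, then p6.
  p4=1, p6=1: remaining (p1,p2,p3,p5) ∈ {(0,1,0,0)} — 1.
  p4=1, p6=0: remaining (p1,p2,p3,p5) ∈ {(0,1,0,0); (0,1,1,0); (1,1,0,0); (1,1,1,0)} — 4.
  p4=0, p6=1: a clause becomes empty — 0.
  p4=0, p6=0: remaining (p1,p2,p3,p5) ∈ {(0,0,1,0); (0,1,1,0); (1,0,1,0); (1,1,1,0)} — 4.
Total: 1 + 4 + 0 + 4 = 9.

9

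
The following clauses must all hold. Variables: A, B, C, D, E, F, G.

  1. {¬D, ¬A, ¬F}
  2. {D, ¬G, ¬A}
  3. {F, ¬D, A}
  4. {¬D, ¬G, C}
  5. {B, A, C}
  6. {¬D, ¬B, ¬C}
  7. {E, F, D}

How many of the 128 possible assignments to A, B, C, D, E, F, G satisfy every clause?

Split on D, then A.
  D=T, A=T: E free; 4 ways for (B,C,F,G) × 2^1 = 8.
  D=T, A=F: E free; 3 ways for (B,C,F,G) × 2^1 = 6.
  D=F, A=T: B, C free; 3 ways for (E,F,G) × 2^2 = 12.
  D=F, A=F: G free; 9 ways for (B,C,E,F) × 2^1 = 18.
Total: 8 + 6 + 12 + 18 = 44.

44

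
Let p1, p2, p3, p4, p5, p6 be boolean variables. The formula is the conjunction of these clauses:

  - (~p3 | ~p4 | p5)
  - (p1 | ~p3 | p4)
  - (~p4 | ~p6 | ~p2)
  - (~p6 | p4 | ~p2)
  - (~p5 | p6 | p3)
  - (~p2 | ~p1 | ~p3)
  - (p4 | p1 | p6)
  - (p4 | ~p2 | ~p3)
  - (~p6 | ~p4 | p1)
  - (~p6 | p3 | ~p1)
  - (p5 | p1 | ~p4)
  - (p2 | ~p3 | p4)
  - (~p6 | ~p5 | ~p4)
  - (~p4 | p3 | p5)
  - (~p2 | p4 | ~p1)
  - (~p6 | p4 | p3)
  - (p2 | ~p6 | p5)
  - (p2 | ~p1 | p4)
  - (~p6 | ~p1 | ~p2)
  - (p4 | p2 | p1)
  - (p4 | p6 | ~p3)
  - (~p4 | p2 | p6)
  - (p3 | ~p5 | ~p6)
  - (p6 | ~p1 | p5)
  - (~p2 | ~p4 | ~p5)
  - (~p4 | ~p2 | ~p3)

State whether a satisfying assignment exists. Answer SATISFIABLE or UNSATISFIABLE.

p4 = True:
  p6 = True:
    propagation gives p2=False, p1=True, p3=True, p5=True; an empty clause results — contradiction.
  p6 = False:
    propagation gives p2=True, p5=False, p3=False; an empty clause results — contradiction.
p4 = False:
  p6 = True:
    propagation gives p2=False, p3=False; an empty clause results — contradiction.
  p6 = False:
    propagation gives p1=True, p2=False; an empty clause results — contradiction.
Every branch closes, so no satisfying assignment exists.

UNSATISFIABLE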